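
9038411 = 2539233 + 6499178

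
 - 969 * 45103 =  - 43704807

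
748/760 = 187/190 =0.98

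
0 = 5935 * 0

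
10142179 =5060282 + 5081897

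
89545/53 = 1689 + 28/53 = 1689.53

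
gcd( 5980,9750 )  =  130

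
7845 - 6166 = 1679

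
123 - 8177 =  - 8054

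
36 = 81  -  45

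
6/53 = 6/53 = 0.11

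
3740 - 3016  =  724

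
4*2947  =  11788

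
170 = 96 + 74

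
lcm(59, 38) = 2242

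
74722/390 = 191 + 116/195=191.59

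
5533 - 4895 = 638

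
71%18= 17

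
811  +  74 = 885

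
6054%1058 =764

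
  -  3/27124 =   -  3/27124= - 0.00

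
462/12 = 77/2 =38.50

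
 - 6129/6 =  - 1022  +  1/2 = - 1021.50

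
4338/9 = 482= 482.00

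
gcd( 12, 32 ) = 4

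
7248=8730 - 1482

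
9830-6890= 2940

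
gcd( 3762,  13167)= 1881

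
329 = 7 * 47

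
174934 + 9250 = 184184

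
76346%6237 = 1502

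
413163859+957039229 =1370203088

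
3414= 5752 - 2338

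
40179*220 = 8839380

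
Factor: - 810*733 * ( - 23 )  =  13655790 = 2^1*3^4*5^1 * 23^1*733^1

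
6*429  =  2574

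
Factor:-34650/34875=-2^1*5^(  -  1)*7^1*11^1*31^( - 1)= - 154/155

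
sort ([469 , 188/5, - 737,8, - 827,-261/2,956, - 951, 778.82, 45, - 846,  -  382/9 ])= [  -  951,-846, - 827,-737, -261/2, - 382/9,8 , 188/5 , 45,469,778.82,956 ] 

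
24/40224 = 1/1676  =  0.00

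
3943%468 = 199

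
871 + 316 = 1187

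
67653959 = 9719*6961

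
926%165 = 101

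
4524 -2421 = 2103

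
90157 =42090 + 48067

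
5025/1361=5025/1361 = 3.69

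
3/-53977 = -3/53977 = -0.00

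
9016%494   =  124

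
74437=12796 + 61641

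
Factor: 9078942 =2^1*3^1*197^1 *7681^1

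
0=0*( - 1211)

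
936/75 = 12+12/25 = 12.48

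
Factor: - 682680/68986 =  - 2^2*3^1*5^1 * 17^ ( -1 )*2029^(  -  1 )*5689^1= - 341340/34493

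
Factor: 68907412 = 2^2*7^1*103^1* 23893^1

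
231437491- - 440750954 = 672188445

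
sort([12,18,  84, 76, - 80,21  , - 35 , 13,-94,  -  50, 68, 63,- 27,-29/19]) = [ - 94,-80,-50, - 35, - 27, - 29/19,12, 13, 18, 21, 63,68, 76,84]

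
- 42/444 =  - 1+67/74 = - 0.09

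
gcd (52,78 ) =26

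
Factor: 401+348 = 749=7^1*107^1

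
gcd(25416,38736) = 72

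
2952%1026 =900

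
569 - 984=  - 415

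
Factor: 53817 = 3^1*17939^1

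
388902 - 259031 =129871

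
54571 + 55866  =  110437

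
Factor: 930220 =2^2 * 5^1*46511^1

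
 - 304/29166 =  - 1 +14431/14583 = - 0.01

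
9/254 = 9/254 = 0.04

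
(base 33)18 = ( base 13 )32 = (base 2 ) 101001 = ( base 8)51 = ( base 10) 41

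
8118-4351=3767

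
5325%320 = 205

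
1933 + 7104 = 9037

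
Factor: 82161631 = 67^1 * 1226293^1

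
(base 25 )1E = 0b100111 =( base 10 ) 39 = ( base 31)18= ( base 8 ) 47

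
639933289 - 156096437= 483836852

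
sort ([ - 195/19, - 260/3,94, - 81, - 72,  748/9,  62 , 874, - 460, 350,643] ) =[ - 460,-260/3,  -  81 , - 72, - 195/19, 62,748/9,94,350 , 643, 874]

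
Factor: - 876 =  - 2^2*3^1*73^1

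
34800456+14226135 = 49026591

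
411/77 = 5 + 26/77 = 5.34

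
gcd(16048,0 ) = 16048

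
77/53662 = 11/7666 = 0.00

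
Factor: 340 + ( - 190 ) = 150 =2^1*3^1*5^2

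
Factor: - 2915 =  - 5^1*11^1*53^1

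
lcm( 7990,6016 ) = 511360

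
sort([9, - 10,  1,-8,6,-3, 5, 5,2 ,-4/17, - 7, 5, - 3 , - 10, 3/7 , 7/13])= [ - 10, - 10,-8, - 7 ,- 3, - 3 , - 4/17 , 3/7,7/13,1,2,  5 , 5,5,6,9] 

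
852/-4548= -1 + 308/379 =- 0.19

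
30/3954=5/659 = 0.01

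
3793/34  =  3793/34 = 111.56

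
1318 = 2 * 659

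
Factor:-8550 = -2^1*3^2*5^2*19^1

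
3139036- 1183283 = 1955753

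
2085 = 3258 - 1173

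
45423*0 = 0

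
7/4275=7/4275  =  0.00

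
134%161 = 134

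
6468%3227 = 14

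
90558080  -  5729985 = 84828095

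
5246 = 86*61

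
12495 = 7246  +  5249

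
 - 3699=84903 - 88602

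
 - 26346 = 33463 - 59809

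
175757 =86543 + 89214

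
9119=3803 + 5316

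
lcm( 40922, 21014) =777518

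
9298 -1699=7599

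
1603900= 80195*20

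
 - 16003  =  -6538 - 9465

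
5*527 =2635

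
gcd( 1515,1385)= 5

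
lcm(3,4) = 12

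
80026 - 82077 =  - 2051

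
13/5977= 13/5977 = 0.00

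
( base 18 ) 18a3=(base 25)DJ7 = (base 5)233412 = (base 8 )20637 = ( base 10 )8607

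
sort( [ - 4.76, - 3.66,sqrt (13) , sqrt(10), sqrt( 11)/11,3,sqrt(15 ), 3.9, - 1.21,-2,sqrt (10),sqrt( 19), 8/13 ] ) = [-4.76, - 3.66,  -  2, - 1.21,sqrt (11 )/11,8/13, 3,sqrt(10), sqrt( 10),sqrt( 13),sqrt( 15 ), 3.9,sqrt (19 ) ]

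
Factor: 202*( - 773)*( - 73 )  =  2^1 * 73^1*101^1*773^1=11398658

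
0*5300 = 0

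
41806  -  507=41299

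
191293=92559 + 98734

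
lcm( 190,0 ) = 0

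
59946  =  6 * 9991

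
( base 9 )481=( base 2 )110001101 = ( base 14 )205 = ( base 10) 397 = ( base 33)c1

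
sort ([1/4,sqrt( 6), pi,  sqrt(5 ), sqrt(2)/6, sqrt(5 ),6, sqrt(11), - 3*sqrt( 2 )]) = [ - 3*sqrt(2), sqrt(2 ) /6, 1/4,  sqrt( 5 ),sqrt(5 ),sqrt(6),  pi, sqrt(11 ), 6] 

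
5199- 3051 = 2148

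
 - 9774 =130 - 9904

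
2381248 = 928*2566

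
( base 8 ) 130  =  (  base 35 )2I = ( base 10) 88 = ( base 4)1120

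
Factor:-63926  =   - 2^1*31963^1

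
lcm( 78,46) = 1794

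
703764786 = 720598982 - 16834196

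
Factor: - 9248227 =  - 1597^1*5791^1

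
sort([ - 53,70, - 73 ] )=[-73, - 53,  70 ] 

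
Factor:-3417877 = -233^1*14669^1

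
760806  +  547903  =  1308709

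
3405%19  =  4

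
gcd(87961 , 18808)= 1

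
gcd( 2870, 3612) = 14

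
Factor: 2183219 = 241^1*9059^1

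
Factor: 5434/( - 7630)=-5^(-1)*7^(-1 )*11^1*13^1 *19^1*109^(-1)  =  -2717/3815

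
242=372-130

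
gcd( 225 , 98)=1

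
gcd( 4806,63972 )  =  18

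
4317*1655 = 7144635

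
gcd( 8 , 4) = 4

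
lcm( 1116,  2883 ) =34596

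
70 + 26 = 96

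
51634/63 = 819 + 37/63 = 819.59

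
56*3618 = 202608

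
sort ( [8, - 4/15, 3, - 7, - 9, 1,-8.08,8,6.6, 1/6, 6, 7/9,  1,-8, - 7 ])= [ - 9, - 8.08, - 8,  -  7 , - 7 , - 4/15,1/6 , 7/9, 1, 1, 3, 6, 6.6, 8,8] 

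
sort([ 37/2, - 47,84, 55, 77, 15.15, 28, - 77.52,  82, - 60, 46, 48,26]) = [ - 77.52, - 60, - 47, 15.15 , 37/2, 26, 28, 46, 48, 55, 77, 82, 84]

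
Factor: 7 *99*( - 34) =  - 2^1*3^2*7^1 * 11^1*17^1 = - 23562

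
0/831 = 0  =  0.00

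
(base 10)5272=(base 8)12230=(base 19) eb9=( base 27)767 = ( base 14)1CC8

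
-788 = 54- 842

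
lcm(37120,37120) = 37120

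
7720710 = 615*12554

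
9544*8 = 76352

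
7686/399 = 19 + 5/19  =  19.26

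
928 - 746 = 182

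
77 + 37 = 114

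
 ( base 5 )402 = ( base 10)102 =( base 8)146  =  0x66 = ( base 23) 4a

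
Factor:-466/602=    - 7^( - 1)*43^(-1)*233^1 = - 233/301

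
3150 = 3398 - 248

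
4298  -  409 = 3889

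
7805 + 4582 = 12387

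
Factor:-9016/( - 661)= 2^3*7^2*23^1  *661^ ( - 1 ) 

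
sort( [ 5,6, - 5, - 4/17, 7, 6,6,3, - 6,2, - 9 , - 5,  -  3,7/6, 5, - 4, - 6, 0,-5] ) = [ - 9, - 6 ,-6,-5 , - 5 , -5, - 4, - 3 , -4/17,0, 7/6,2, 3, 5,5,6,6, 6, 7] 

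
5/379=5/379=0.01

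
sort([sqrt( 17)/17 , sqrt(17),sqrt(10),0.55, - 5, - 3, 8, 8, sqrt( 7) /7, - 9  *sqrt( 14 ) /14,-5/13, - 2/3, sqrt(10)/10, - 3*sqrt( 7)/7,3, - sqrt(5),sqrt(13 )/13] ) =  [ - 5, - 3, - 9 * sqrt(14) /14, - sqrt( 5 ), - 3 * sqrt (7 )/7, - 2/3, - 5/13 , sqrt(17) /17, sqrt( 13) /13, sqrt ( 10 )/10,sqrt( 7 ) /7, 0.55, 3, sqrt(10),sqrt(17),  8, 8 ]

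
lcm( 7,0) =0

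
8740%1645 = 515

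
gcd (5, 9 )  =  1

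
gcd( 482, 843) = 1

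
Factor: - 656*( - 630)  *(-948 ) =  - 391789440 = - 2^7*3^3*5^1*7^1*41^1*79^1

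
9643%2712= 1507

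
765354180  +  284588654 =1049942834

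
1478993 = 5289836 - 3810843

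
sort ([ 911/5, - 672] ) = [ - 672, 911/5] 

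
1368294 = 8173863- 6805569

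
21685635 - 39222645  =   - 17537010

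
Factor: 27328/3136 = 61/7 = 7^( - 1 )*61^1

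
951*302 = 287202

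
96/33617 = 96/33617= 0.00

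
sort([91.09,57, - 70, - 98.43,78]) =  [-98.43, - 70,57, 78,91.09 ] 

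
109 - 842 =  - 733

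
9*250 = 2250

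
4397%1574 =1249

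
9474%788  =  18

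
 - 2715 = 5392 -8107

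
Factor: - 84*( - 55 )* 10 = 2^3*3^1*5^2*7^1*11^1 = 46200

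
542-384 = 158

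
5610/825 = 34/5 = 6.80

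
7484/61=122 + 42/61  =  122.69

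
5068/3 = 5068/3  =  1689.33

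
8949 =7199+1750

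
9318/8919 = 1 + 133/2973 = 1.04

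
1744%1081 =663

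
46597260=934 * 49890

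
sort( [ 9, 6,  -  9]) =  [ - 9,  6, 9 ]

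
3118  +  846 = 3964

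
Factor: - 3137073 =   -  3^1 * 1045691^1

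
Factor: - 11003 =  - 11003^1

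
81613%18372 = 8125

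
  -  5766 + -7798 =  - 13564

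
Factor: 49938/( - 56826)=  - 3^(-1)*11^(  -  1)*29^1 = - 29/33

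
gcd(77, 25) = 1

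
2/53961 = 2/53961 =0.00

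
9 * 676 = 6084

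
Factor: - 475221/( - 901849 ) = 3^1*13^( - 1) * 173^ (- 1 )*401^( - 1)*158407^1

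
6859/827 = 8 + 243/827 = 8.29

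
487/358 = 487/358 = 1.36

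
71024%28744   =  13536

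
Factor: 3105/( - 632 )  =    -  2^( - 3)*3^3*5^1*23^1*79^(  -  1)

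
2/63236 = 1/31618 = 0.00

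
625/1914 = 625/1914= 0.33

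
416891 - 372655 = 44236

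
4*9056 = 36224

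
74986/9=74986/9 = 8331.78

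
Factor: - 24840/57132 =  - 10/23=- 2^1*5^1*23^( - 1)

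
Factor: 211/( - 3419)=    - 13^(-1)*211^1 * 263^(  -  1 )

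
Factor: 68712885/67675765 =3^2*37^1*43^(-1)*41269^1*314771^(-1) = 13742577/13535153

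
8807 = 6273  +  2534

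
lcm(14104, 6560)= 282080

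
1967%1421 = 546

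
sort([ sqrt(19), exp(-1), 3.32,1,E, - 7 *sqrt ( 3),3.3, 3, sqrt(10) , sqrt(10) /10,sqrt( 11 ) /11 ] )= [-7* sqrt( 3),sqrt( 11) /11,sqrt(10 )/10,  exp( - 1),1, E,3,  sqrt(10 ),3.3 , 3.32, sqrt( 19 ) ] 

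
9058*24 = 217392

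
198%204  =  198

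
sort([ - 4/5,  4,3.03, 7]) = [ - 4/5, 3.03,4,7]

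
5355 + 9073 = 14428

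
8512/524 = 16 + 32/131  =  16.24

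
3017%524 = 397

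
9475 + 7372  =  16847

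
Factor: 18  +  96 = 114 = 2^1*3^1*19^1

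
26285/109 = 241 + 16/109   =  241.15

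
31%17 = 14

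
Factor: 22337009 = 53^1*421453^1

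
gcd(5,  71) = 1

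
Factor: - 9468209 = -9468209^1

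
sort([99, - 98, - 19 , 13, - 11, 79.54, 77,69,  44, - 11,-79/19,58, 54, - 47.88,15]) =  [ - 98, - 47.88,-19,- 11, - 11 , - 79/19, 13,  15 , 44 , 54, 58, 69, 77, 79.54,99 ]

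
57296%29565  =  27731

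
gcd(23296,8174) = 2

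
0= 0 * ( - 11591)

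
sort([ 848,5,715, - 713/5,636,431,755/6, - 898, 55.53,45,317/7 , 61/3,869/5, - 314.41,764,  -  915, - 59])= [ - 915, - 898,  -  314.41 ,-713/5, - 59,  5, 61/3,45, 317/7, 55.53  ,  755/6, 869/5,431,636, 715, 764,848]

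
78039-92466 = -14427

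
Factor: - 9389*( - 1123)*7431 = 3^1*41^1*229^1*1123^1* 2477^1 = 78351327057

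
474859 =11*43169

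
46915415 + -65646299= - 18730884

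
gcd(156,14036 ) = 4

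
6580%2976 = 628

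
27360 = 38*720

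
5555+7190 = 12745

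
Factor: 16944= 2^4*3^1*353^1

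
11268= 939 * 12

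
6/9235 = 6/9235= 0.00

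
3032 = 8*379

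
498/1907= 498/1907  =  0.26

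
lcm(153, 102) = 306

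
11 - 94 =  - 83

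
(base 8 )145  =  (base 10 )101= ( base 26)3N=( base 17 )5g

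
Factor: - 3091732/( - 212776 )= 772933/53194 = 2^( - 1)*7^1*26597^( - 1 ) * 110419^1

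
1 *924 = 924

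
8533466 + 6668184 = 15201650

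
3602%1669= 264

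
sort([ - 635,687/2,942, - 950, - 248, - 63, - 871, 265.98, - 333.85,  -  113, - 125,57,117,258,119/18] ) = [ - 950,  -  871, - 635, - 333.85, - 248 , - 125, - 113, - 63,119/18,57 , 117 , 258,265.98,687/2,942] 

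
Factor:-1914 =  - 2^1*3^1*11^1 * 29^1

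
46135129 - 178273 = 45956856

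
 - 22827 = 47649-70476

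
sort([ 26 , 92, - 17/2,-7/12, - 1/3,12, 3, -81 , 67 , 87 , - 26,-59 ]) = [ - 81,  -  59, - 26, - 17/2, - 7/12, - 1/3,3,12,26,67,  87 , 92 ] 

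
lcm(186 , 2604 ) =2604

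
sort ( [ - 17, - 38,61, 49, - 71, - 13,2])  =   [- 71, - 38, - 17, - 13, 2, 49,61]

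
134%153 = 134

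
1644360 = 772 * 2130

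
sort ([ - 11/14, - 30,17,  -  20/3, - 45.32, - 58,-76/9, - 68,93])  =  [ - 68,  -  58, - 45.32,-30 , - 76/9,  -  20/3, - 11/14,17,93] 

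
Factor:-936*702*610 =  - 400813920  =  - 2^5*3^5*5^1*13^2*61^1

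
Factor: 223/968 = 2^( - 3)*11^(  -  2)*223^1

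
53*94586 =5013058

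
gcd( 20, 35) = 5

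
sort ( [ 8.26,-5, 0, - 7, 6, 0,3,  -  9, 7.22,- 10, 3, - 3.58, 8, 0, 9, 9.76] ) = [  -  10, - 9, -7, - 5, - 3.58, 0, 0, 0, 3, 3, 6,7.22, 8, 8.26, 9,9.76]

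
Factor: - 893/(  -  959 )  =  7^(  -  1)*19^1*47^1*137^(-1)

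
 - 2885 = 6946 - 9831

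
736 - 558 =178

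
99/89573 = 9/8143=0.00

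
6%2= 0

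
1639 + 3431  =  5070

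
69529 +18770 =88299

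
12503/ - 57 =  - 12503/57= - 219.35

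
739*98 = 72422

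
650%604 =46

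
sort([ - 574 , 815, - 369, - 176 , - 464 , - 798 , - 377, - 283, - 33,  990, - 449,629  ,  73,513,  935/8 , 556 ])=[ - 798, - 574,- 464, - 449,  -  377,  -  369, - 283,  -  176,-33,73,935/8 , 513,556,629,815 , 990 ] 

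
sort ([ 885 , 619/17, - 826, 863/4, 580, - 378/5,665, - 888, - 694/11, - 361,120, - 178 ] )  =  [ - 888, - 826,  -  361, - 178, - 378/5, - 694/11,619/17,120, 863/4,580, 665,885]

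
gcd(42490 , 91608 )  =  2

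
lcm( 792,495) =3960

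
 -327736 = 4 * ( - 81934 )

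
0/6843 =0= 0.00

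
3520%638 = 330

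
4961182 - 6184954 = -1223772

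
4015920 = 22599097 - 18583177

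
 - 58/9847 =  - 58/9847  =  - 0.01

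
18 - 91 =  - 73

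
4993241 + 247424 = 5240665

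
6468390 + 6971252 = 13439642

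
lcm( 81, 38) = 3078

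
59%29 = 1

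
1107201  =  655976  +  451225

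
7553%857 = 697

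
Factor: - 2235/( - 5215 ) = 3/7 = 3^1*7^( - 1)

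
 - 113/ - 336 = 113/336 = 0.34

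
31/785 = 31/785 = 0.04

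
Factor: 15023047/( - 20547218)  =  -2^( - 1 )*13^1*157^(-1)*65437^( - 1)*1155619^1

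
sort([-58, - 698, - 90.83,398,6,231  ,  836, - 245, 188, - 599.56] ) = [ - 698, - 599.56, - 245 , - 90.83, - 58 , 6 , 188, 231,  398 , 836]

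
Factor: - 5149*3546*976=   -  17820153504 = - 2^5*3^2 * 19^1*61^1*197^1 * 271^1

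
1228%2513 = 1228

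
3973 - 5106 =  - 1133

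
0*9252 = 0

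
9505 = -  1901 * ( - 5 ) 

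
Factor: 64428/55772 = 16107/13943= 3^1*7^1*13^1*59^1 * 73^( - 1)*191^(  -  1)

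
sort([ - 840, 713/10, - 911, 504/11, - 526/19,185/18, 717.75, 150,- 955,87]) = [ - 955, - 911, - 840, - 526/19,185/18,504/11,713/10,87,150,717.75]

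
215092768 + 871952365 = 1087045133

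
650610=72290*9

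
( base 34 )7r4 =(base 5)242024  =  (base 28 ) bdq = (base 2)10001100110110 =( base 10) 9014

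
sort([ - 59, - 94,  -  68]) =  [ - 94,-68, - 59]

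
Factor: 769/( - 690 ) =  - 2^( - 1)*3^( - 1 )*5^( - 1)*23^(-1)*769^1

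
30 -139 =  - 109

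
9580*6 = 57480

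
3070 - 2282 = 788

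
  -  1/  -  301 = 1/301 = 0.00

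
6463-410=6053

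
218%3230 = 218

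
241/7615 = 241/7615  =  0.03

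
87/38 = 2 + 11/38 = 2.29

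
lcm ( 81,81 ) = 81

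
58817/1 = 58817 = 58817.00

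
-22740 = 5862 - 28602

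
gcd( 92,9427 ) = 1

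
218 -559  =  -341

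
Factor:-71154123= - 3^1*383^1*61927^1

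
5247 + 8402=13649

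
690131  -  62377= 627754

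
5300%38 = 18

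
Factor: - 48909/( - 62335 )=3^1*5^( - 1 )*13^( - 1)*17^1 = 51/65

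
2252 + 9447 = 11699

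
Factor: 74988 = 2^2*3^2 * 2083^1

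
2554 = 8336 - 5782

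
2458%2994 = 2458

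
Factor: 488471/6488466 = 2^( -1 )*3^(-1)*19^1*47^1*59^( - 1)*547^1 * 18329^(-1) 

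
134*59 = 7906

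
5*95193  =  475965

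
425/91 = 425/91 = 4.67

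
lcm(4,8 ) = 8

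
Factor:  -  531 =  - 3^2*59^1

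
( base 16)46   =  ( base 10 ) 70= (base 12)5A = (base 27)2g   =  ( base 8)106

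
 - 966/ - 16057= 966/16057 = 0.06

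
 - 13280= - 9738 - 3542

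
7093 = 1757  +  5336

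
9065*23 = 208495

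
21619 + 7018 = 28637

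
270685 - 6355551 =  - 6084866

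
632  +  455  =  1087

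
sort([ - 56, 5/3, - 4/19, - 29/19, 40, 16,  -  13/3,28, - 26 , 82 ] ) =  [ - 56, - 26, - 13/3, - 29/19, - 4/19, 5/3, 16, 28,40,82] 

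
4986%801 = 180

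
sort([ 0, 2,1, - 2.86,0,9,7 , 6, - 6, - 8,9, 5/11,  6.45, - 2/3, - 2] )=[ - 8, - 6,-2.86, - 2,  -  2/3 , 0, 0,5/11,  1,  2, 6,  6.45,7,9, 9]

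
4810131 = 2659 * 1809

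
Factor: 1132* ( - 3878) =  - 2^3*7^1*277^1*283^1=- 4389896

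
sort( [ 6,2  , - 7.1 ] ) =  [ - 7.1,2, 6]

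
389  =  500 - 111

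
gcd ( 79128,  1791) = 9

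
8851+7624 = 16475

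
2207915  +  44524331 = 46732246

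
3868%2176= 1692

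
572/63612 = 143/15903 = 0.01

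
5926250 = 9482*625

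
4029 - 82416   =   - 78387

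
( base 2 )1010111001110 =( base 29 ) 6IE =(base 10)5582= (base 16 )15CE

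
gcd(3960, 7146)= 18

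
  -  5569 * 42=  - 233898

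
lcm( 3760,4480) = 210560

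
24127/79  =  24127/79=305.41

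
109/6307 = 109/6307 = 0.02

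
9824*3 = 29472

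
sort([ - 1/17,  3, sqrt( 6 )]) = [ - 1/17, sqrt (6 ) , 3 ]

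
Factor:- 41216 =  - 2^8*7^1 *23^1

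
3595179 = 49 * 73371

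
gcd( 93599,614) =1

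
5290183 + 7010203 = 12300386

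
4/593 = 4/593 = 0.01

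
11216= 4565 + 6651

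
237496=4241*56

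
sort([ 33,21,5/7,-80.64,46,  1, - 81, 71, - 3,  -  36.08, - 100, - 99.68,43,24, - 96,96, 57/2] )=[-100, - 99.68 , - 96,- 81, - 80.64, - 36.08, - 3,5/7,1, 21,24,57/2  ,  33,43,46,71,  96] 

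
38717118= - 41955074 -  - 80672192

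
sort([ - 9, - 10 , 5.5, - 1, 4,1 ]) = [  -  10, - 9,-1, 1, 4, 5.5 ] 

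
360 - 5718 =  - 5358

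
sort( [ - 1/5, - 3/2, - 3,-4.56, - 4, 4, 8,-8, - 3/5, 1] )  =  [ - 8,-4.56, - 4, - 3 , - 3/2,-3/5, - 1/5,  1,4,8] 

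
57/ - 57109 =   -  1 + 57052/57109 = - 0.00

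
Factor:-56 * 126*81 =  - 2^4*3^6*7^2 = - 571536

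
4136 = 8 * 517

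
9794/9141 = 1+653/9141  =  1.07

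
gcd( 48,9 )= 3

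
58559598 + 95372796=153932394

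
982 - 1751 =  - 769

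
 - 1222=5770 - 6992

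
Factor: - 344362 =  - 2^1 *172181^1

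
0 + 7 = 7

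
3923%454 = 291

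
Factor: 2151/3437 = 3^2 * 7^( - 1)*239^1*491^ ( - 1 )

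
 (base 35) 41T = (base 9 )6725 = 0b1001101100100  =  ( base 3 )20210212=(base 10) 4964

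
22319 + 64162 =86481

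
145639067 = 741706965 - 596067898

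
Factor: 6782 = 2^1*3391^1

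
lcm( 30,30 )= 30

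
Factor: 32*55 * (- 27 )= - 47520=- 2^5*3^3*5^1*11^1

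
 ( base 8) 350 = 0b11101000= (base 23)a2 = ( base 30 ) 7m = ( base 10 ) 232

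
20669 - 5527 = 15142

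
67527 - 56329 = 11198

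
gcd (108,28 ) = 4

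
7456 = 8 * 932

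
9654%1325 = 379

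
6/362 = 3/181= 0.02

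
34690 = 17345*2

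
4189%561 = 262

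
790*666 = 526140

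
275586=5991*46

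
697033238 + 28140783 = 725174021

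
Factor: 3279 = 3^1* 1093^1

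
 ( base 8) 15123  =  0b1101001010011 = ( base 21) F5J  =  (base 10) 6739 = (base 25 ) aje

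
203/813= 203/813= 0.25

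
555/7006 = 555/7006 = 0.08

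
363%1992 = 363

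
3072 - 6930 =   -  3858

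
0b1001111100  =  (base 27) nf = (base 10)636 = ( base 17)237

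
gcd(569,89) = 1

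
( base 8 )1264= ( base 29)np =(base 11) 57a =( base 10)692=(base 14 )376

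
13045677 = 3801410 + 9244267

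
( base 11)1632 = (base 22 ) 472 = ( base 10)2092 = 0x82C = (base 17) 741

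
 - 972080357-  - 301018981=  - 671061376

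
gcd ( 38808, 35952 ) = 168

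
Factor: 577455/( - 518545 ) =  - 3^1*281^1 *757^ (-1)=- 843/757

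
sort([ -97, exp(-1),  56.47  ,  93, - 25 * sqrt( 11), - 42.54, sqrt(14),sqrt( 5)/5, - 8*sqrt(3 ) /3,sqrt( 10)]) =[-97,- 25*sqrt( 11),  -  42.54, - 8*sqrt( 3)/3,  exp( - 1) , sqrt(5)/5,  sqrt( 10 ),sqrt(14 ),56.47, 93]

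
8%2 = 0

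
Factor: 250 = 2^1*5^3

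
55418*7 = 387926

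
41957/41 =1023 + 14/41  =  1023.34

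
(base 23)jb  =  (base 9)547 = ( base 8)700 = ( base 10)448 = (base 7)1210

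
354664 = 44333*8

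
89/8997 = 89/8997= 0.01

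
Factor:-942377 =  - 239^1 *3943^1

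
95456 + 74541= 169997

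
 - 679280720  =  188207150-867487870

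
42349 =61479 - 19130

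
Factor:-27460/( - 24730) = 2^1*1373^1*2473^( - 1 ) = 2746/2473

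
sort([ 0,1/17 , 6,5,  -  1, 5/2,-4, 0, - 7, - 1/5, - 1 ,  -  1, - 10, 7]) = [ - 10,-7,-4, - 1,  -  1,  -  1, - 1/5, 0,0,1/17, 5/2, 5,  6, 7 ]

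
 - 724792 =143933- 868725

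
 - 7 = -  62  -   - 55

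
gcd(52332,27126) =6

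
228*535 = 121980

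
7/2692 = 7/2692 = 0.00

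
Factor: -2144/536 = - 4 = - 2^2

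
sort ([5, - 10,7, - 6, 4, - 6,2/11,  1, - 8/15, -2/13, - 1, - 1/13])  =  [ - 10, - 6, - 6, - 1, - 8/15, - 2/13,-1/13, 2/11 , 1,4,5,7]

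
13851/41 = 337  +  34/41 = 337.83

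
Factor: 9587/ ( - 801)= -3^(-2) * 89^ ( - 1)*9587^1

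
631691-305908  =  325783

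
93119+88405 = 181524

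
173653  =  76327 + 97326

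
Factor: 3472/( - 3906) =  - 2^3*3^ ( - 2) = -  8/9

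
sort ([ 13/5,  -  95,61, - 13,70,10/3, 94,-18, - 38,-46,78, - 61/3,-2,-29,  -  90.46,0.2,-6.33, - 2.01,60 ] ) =[ - 95, - 90.46,  -  46, - 38, - 29, - 61/3, - 18, - 13 ,-6.33, - 2.01 , - 2, 0.2 , 13/5, 10/3, 60, 61,  70, 78,94 ]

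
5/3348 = 5/3348  =  0.00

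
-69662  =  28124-97786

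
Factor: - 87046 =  - 2^1 * 71^1*613^1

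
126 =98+28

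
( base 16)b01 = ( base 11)2131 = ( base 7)11133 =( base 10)2817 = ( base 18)8c9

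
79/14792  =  79/14792 = 0.01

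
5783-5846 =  - 63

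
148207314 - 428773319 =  - 280566005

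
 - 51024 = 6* (  -  8504)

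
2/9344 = 1/4672 =0.00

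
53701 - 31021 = 22680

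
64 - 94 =-30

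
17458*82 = 1431556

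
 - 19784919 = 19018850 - 38803769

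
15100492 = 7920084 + 7180408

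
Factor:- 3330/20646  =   - 5^1*31^ (-1) = - 5/31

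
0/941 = 0 = 0.00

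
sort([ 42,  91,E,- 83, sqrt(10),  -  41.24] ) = [-83, - 41.24, E,sqrt( 10),42,91]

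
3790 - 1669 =2121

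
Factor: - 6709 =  - 6709^1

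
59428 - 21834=37594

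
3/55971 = 1/18657  =  0.00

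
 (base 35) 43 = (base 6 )355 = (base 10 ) 143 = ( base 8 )217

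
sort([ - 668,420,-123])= [ - 668 , - 123 , 420] 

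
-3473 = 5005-8478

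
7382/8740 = 3691/4370  =  0.84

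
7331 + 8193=15524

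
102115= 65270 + 36845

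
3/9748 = 3/9748 = 0.00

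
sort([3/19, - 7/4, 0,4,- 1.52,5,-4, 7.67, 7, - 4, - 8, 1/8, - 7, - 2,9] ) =[ - 8,- 7, - 4, - 4, - 2, - 7/4, - 1.52,0,1/8, 3/19,4,5,  7, 7.67,9] 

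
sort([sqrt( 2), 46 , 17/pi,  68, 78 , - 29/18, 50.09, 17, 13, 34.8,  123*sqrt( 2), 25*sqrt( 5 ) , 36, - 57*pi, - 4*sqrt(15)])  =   [ - 57*pi,  -  4 *sqrt(15), - 29/18,sqrt(2 ),17/pi, 13, 17,34.8, 36, 46,  50.09,25*sqrt( 5), 68,78, 123*sqrt( 2) ] 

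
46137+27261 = 73398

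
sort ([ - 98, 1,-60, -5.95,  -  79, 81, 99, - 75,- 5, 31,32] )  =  [ - 98,-79,-75,-60,-5.95,- 5, 1,31 , 32, 81, 99] 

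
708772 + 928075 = 1636847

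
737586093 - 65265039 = 672321054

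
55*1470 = 80850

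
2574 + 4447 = 7021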